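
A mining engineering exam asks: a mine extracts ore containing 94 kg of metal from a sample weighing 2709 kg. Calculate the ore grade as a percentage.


Ore grade = (metal mass / ore mass) * 100
= (94 / 2709) * 100
= 0.03469915098 * 100
= 3.4699%

3.4699%


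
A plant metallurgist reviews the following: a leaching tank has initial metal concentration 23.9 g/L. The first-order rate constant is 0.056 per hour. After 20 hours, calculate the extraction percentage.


67.372%

Compute the exponent:
-k * t = -0.056 * 20 = -1.12
Remaining concentration:
C = 23.9 * exp(-1.12)
= 23.9 * 0.3262797946
= 7.798087091 g/L
Extracted = 23.9 - 7.798087091 = 16.10191291 g/L
Extraction % = 16.10191291 / 23.9 * 100
= 67.372%


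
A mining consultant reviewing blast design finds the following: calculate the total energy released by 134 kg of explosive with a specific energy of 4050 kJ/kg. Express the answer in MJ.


Energy = mass * specific_energy / 1000
= 134 * 4050 / 1000
= 542700 / 1000
= 542.7 MJ

542.7 MJ


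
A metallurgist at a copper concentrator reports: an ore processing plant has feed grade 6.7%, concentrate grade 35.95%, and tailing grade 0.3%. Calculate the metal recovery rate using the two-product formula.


Using the two-product formula:
R = 100 * c * (f - t) / (f * (c - t))
Numerator = 100 * 35.95 * (6.7 - 0.3)
= 100 * 35.95 * 6.4
= 23008.0
Denominator = 6.7 * (35.95 - 0.3)
= 6.7 * 35.65
= 238.855
R = 23008.0 / 238.855
= 96.3262%

96.3262%


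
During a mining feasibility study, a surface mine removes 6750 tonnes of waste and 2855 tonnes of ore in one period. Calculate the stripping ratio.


Stripping ratio = waste tonnage / ore tonnage
= 6750 / 2855
= 2.3643

2.3643


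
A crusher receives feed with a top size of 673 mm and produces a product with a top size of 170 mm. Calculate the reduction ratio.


3.9588

Reduction ratio = feed size / product size
= 673 / 170
= 3.9588


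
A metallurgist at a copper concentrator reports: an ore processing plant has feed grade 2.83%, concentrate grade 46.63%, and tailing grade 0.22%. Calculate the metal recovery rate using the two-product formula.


Using the two-product formula:
R = 100 * c * (f - t) / (f * (c - t))
Numerator = 100 * 46.63 * (2.83 - 0.22)
= 100 * 46.63 * 2.61
= 12170.43
Denominator = 2.83 * (46.63 - 0.22)
= 2.83 * 46.41
= 131.3403
R = 12170.43 / 131.3403
= 92.6633%

92.6633%


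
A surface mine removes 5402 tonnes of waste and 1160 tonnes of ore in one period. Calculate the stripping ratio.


4.6569

Stripping ratio = waste tonnage / ore tonnage
= 5402 / 1160
= 4.6569


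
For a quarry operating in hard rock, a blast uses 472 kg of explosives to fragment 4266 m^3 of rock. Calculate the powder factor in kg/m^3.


Powder factor = explosive mass / rock volume
= 472 / 4266
= 0.1106 kg/m^3

0.1106 kg/m^3


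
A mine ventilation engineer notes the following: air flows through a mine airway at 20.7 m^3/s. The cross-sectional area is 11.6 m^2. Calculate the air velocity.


1.7845 m/s

Velocity = flow rate / cross-sectional area
= 20.7 / 11.6
= 1.7845 m/s


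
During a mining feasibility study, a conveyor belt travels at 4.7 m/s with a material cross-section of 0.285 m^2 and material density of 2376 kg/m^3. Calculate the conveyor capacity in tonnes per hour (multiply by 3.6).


11457.5472 t/h

Volumetric flow = speed * area
= 4.7 * 0.285 = 1.3395 m^3/s
Mass flow = volumetric * density
= 1.3395 * 2376 = 3182.652 kg/s
Convert to t/h: multiply by 3.6
Capacity = 3182.652 * 3.6
= 11457.5472 t/h


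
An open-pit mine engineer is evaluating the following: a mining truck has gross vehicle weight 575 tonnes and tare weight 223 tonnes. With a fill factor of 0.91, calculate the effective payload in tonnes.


320.32 tonnes

Maximum payload = gross - tare
= 575 - 223 = 352 tonnes
Effective payload = max payload * fill factor
= 352 * 0.91
= 320.32 tonnes


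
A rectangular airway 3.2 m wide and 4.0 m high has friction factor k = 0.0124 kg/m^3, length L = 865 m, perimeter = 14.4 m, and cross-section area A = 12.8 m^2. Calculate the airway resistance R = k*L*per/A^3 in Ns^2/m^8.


Compute the numerator:
k * L * per = 0.0124 * 865 * 14.4
= 154.4544
Compute the denominator:
A^3 = 12.8^3 = 2097.152
Resistance:
R = 154.4544 / 2097.152
= 0.0736 Ns^2/m^8

0.0736 Ns^2/m^8


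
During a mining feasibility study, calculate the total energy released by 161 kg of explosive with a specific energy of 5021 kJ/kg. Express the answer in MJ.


Energy = mass * specific_energy / 1000
= 161 * 5021 / 1000
= 808381 / 1000
= 808.381 MJ

808.381 MJ


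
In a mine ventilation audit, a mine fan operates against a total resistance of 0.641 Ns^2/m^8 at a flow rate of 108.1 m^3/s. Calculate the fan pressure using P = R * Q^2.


Compute Q^2:
Q^2 = 108.1^2 = 11685.61
Compute pressure:
P = R * Q^2 = 0.641 * 11685.61
= 7490.476 Pa

7490.476 Pa


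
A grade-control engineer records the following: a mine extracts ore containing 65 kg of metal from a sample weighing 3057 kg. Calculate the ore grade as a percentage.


2.1263%

Ore grade = (metal mass / ore mass) * 100
= (65 / 3057) * 100
= 0.02126267583 * 100
= 2.1263%


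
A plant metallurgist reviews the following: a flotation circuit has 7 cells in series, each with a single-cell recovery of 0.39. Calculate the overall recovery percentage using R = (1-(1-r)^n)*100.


Complement of single-cell recovery:
1 - r = 1 - 0.39 = 0.61
Raise to power n:
(1 - r)^7 = 0.61^7 = 0.03142742836
Overall recovery:
R = (1 - 0.03142742836) * 100
= 96.8573%

96.8573%


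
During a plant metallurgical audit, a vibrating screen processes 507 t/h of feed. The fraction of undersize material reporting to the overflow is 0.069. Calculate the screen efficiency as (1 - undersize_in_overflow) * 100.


Screen efficiency = (1 - fraction of undersize in overflow) * 100
= (1 - 0.069) * 100
= 0.931 * 100
= 93.1%

93.1%


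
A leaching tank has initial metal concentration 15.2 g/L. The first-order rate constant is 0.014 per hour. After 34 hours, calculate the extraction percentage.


37.8737%

Compute the exponent:
-k * t = -0.014 * 34 = -0.476
Remaining concentration:
C = 15.2 * exp(-0.476)
= 15.2 * 0.6212634822
= 9.44320493 g/L
Extracted = 15.2 - 9.44320493 = 5.75679507 g/L
Extraction % = 5.75679507 / 15.2 * 100
= 37.8737%


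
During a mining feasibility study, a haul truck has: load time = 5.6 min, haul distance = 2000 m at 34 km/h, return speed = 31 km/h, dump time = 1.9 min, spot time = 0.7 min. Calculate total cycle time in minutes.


15.6004 min

Convert haul speed to m/min: 34 * 1000/60 = 566.6666667 m/min
Haul time = 2000 / 566.6666667 = 3.529411765 min
Convert return speed to m/min: 31 * 1000/60 = 516.6666667 m/min
Return time = 2000 / 516.6666667 = 3.870967742 min
Total cycle time:
= 5.6 + 3.529411765 + 1.9 + 3.870967742 + 0.7
= 15.6004 min


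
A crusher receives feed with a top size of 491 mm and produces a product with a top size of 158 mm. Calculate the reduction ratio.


Reduction ratio = feed size / product size
= 491 / 158
= 3.1076

3.1076


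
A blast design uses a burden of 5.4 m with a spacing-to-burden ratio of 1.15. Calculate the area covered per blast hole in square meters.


First, find the spacing:
Spacing = burden * ratio = 5.4 * 1.15
= 6.21 m
Then, calculate the area:
Area = burden * spacing = 5.4 * 6.21
= 33.534 m^2

33.534 m^2


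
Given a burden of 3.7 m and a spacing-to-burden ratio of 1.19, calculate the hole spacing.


Spacing = burden * ratio
= 3.7 * 1.19
= 4.403 m

4.403 m


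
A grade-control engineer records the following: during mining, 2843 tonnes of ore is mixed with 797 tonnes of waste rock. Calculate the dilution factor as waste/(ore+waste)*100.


21.8956%

Total material = ore + waste
= 2843 + 797 = 3640 tonnes
Dilution = waste / total * 100
= 797 / 3640 * 100
= 0.218956044 * 100
= 21.8956%


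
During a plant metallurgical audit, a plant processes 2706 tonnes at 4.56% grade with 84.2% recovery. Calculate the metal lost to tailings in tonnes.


19.4962 tonnes

Total metal in feed:
= 2706 * 4.56 / 100 = 123.3936 tonnes
Metal recovered:
= 123.3936 * 84.2 / 100 = 103.8974112 tonnes
Metal lost to tailings:
= 123.3936 - 103.8974112
= 19.4962 tonnes


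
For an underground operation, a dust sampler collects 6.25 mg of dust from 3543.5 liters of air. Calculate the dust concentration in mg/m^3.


Convert liters to m^3: 1 m^3 = 1000 L
Concentration = mass / volume * 1000
= 6.25 / 3543.5 * 1000
= 0.00176379286 * 1000
= 1.7638 mg/m^3

1.7638 mg/m^3


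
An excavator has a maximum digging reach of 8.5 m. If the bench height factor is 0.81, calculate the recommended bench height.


6.885 m

Bench height = reach * factor
= 8.5 * 0.81
= 6.885 m


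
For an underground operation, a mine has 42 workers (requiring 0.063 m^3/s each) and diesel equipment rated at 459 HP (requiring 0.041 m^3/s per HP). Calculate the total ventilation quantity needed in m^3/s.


Airflow for workers:
Q_people = 42 * 0.063 = 2.646 m^3/s
Airflow for diesel equipment:
Q_diesel = 459 * 0.041 = 18.819 m^3/s
Total ventilation:
Q_total = 2.646 + 18.819
= 21.465 m^3/s

21.465 m^3/s


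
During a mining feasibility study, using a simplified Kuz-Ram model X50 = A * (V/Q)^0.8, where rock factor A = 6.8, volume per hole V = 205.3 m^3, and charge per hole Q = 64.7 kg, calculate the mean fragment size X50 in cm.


17.1276 cm

Compute V/Q:
V/Q = 205.3 / 64.7 = 3.173106646
Raise to the power 0.8:
(V/Q)^0.8 = 3.173106646^0.8 = 2.518765494
Multiply by A:
X50 = 6.8 * 2.518765494
= 17.1276 cm


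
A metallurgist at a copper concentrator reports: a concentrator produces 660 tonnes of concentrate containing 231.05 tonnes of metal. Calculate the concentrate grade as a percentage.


Grade = (metal in concentrate / concentrate mass) * 100
= (231.05 / 660) * 100
= 0.3500757576 * 100
= 35.0076%

35.0076%


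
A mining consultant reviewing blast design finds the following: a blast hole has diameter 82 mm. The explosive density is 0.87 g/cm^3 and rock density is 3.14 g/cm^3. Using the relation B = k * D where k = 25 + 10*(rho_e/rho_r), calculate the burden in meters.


First, compute k:
rho_e / rho_r = 0.87 / 3.14 = 0.2770700637
k = 25 + 10 * 0.2770700637 = 27.77070064
Then, compute burden:
B = k * D / 1000 = 27.77070064 * 82 / 1000
= 2277.197452 / 1000
= 2.2772 m

2.2772 m


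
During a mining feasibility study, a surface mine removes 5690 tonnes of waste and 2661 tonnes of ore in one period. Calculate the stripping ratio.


2.1383

Stripping ratio = waste tonnage / ore tonnage
= 5690 / 2661
= 2.1383


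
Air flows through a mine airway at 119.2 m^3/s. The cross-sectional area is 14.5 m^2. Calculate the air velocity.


8.2207 m/s

Velocity = flow rate / cross-sectional area
= 119.2 / 14.5
= 8.2207 m/s


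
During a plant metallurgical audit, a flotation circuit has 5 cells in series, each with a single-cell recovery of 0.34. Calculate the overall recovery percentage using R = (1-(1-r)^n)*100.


Complement of single-cell recovery:
1 - r = 1 - 0.34 = 0.66
Raise to power n:
(1 - r)^5 = 0.66^5 = 0.1252332576
Overall recovery:
R = (1 - 0.1252332576) * 100
= 87.4767%

87.4767%


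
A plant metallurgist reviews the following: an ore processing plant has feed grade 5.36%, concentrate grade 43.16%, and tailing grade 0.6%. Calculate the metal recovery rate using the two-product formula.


90.0579%

Using the two-product formula:
R = 100 * c * (f - t) / (f * (c - t))
Numerator = 100 * 43.16 * (5.36 - 0.6)
= 100 * 43.16 * 4.76
= 20544.16
Denominator = 5.36 * (43.16 - 0.6)
= 5.36 * 42.56
= 228.1216
R = 20544.16 / 228.1216
= 90.0579%


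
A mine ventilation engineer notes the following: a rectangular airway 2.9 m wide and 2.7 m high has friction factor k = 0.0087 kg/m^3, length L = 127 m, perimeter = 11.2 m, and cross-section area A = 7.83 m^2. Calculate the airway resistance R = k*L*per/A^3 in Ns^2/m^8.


0.0258 Ns^2/m^8

Compute the numerator:
k * L * per = 0.0087 * 127 * 11.2
= 12.37488
Compute the denominator:
A^3 = 7.83^3 = 480.048687
Resistance:
R = 12.37488 / 480.048687
= 0.0258 Ns^2/m^8


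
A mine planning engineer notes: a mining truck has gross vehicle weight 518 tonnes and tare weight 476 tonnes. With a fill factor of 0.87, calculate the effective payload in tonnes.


36.54 tonnes

Maximum payload = gross - tare
= 518 - 476 = 42 tonnes
Effective payload = max payload * fill factor
= 42 * 0.87
= 36.54 tonnes


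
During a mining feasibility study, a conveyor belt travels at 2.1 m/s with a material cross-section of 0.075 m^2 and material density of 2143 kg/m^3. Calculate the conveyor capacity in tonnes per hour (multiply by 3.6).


Volumetric flow = speed * area
= 2.1 * 0.075 = 0.1575 m^3/s
Mass flow = volumetric * density
= 0.1575 * 2143 = 337.5225 kg/s
Convert to t/h: multiply by 3.6
Capacity = 337.5225 * 3.6
= 1215.081 t/h

1215.081 t/h


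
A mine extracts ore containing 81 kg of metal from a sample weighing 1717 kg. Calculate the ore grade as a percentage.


4.7175%

Ore grade = (metal mass / ore mass) * 100
= (81 / 1717) * 100
= 0.04717530577 * 100
= 4.7175%


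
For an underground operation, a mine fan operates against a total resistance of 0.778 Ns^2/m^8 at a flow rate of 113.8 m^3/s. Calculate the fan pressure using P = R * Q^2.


10075.4423 Pa

Compute Q^2:
Q^2 = 113.8^2 = 12950.44
Compute pressure:
P = R * Q^2 = 0.778 * 12950.44
= 10075.4423 Pa


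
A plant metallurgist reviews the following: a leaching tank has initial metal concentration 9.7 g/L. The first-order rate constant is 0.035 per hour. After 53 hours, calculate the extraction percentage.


Compute the exponent:
-k * t = -0.035 * 53 = -1.855
Remaining concentration:
C = 9.7 * exp(-1.855)
= 9.7 * 0.1564529427
= 1.517593544 g/L
Extracted = 9.7 - 1.517593544 = 8.182406456 g/L
Extraction % = 8.182406456 / 9.7 * 100
= 84.3547%

84.3547%


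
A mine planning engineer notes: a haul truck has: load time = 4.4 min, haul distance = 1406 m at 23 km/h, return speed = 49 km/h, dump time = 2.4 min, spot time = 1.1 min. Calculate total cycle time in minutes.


13.2895 min

Convert haul speed to m/min: 23 * 1000/60 = 383.3333333 m/min
Haul time = 1406 / 383.3333333 = 3.667826087 min
Convert return speed to m/min: 49 * 1000/60 = 816.6666667 m/min
Return time = 1406 / 816.6666667 = 1.721632653 min
Total cycle time:
= 4.4 + 3.667826087 + 2.4 + 1.721632653 + 1.1
= 13.2895 min


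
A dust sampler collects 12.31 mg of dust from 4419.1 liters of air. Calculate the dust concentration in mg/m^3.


2.7856 mg/m^3

Convert liters to m^3: 1 m^3 = 1000 L
Concentration = mass / volume * 1000
= 12.31 / 4419.1 * 1000
= 0.002785635084 * 1000
= 2.7856 mg/m^3


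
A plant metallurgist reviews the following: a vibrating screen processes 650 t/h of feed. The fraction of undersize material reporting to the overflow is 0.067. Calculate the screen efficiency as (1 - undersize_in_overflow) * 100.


Screen efficiency = (1 - fraction of undersize in overflow) * 100
= (1 - 0.067) * 100
= 0.933 * 100
= 93.3%

93.3%


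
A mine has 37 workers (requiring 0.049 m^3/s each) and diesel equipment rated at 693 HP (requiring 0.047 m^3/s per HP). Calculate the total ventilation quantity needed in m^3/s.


34.384 m^3/s

Airflow for workers:
Q_people = 37 * 0.049 = 1.813 m^3/s
Airflow for diesel equipment:
Q_diesel = 693 * 0.047 = 32.571 m^3/s
Total ventilation:
Q_total = 1.813 + 32.571
= 34.384 m^3/s


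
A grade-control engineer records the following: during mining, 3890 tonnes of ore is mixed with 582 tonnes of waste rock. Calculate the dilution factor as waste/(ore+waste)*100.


Total material = ore + waste
= 3890 + 582 = 4472 tonnes
Dilution = waste / total * 100
= 582 / 4472 * 100
= 0.1301431127 * 100
= 13.0143%

13.0143%


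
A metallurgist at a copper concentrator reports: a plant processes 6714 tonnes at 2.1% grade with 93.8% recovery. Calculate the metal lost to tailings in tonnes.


Total metal in feed:
= 6714 * 2.1 / 100 = 140.994 tonnes
Metal recovered:
= 140.994 * 93.8 / 100 = 132.252372 tonnes
Metal lost to tailings:
= 140.994 - 132.252372
= 8.7416 tonnes

8.7416 tonnes


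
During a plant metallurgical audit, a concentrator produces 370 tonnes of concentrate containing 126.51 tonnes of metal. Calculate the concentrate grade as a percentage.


34.1919%

Grade = (metal in concentrate / concentrate mass) * 100
= (126.51 / 370) * 100
= 0.3419189189 * 100
= 34.1919%


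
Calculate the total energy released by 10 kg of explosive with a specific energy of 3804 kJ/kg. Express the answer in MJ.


Energy = mass * specific_energy / 1000
= 10 * 3804 / 1000
= 38040 / 1000
= 38.04 MJ

38.04 MJ


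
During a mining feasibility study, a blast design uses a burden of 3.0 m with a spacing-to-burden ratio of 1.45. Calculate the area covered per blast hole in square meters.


13.05 m^2

First, find the spacing:
Spacing = burden * ratio = 3.0 * 1.45
= 4.35 m
Then, calculate the area:
Area = burden * spacing = 3.0 * 4.35
= 13.05 m^2


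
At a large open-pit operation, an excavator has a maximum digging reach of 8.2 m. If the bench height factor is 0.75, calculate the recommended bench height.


6.15 m

Bench height = reach * factor
= 8.2 * 0.75
= 6.15 m


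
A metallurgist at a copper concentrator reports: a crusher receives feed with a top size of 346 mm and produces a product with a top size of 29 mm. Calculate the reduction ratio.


Reduction ratio = feed size / product size
= 346 / 29
= 11.931

11.931


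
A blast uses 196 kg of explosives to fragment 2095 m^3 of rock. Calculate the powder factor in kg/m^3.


Powder factor = explosive mass / rock volume
= 196 / 2095
= 0.0936 kg/m^3

0.0936 kg/m^3


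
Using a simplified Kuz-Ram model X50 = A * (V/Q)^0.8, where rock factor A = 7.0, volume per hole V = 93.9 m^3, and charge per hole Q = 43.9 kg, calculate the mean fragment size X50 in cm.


Compute V/Q:
V/Q = 93.9 / 43.9 = 2.138952164
Raise to the power 0.8:
(V/Q)^0.8 = 2.138952164^0.8 = 1.837218702
Multiply by A:
X50 = 7.0 * 1.837218702
= 12.8605 cm

12.8605 cm


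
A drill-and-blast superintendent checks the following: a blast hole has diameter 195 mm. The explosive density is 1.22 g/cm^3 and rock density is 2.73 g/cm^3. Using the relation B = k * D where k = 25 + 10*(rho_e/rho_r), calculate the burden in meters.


5.7464 m

First, compute k:
rho_e / rho_r = 1.22 / 2.73 = 0.4468864469
k = 25 + 10 * 0.4468864469 = 29.46886447
Then, compute burden:
B = k * D / 1000 = 29.46886447 * 195 / 1000
= 5746.428571 / 1000
= 5.7464 m


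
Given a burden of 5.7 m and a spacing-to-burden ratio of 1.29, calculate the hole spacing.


7.353 m

Spacing = burden * ratio
= 5.7 * 1.29
= 7.353 m


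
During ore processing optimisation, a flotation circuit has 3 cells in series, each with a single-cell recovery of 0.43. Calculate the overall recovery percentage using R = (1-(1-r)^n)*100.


Complement of single-cell recovery:
1 - r = 1 - 0.43 = 0.57
Raise to power n:
(1 - r)^3 = 0.57^3 = 0.185193
Overall recovery:
R = (1 - 0.185193) * 100
= 81.4807%

81.4807%


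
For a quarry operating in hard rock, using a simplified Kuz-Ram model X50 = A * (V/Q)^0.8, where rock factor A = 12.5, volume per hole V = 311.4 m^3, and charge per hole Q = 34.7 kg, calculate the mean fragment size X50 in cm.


Compute V/Q:
V/Q = 311.4 / 34.7 = 8.974063401
Raise to the power 0.8:
(V/Q)^0.8 = 8.974063401^0.8 = 5.786171566
Multiply by A:
X50 = 12.5 * 5.786171566
= 72.3271 cm

72.3271 cm


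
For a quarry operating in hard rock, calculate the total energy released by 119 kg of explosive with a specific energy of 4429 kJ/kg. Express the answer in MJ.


Energy = mass * specific_energy / 1000
= 119 * 4429 / 1000
= 527051 / 1000
= 527.051 MJ

527.051 MJ


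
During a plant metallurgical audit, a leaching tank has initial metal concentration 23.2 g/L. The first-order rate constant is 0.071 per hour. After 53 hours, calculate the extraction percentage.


Compute the exponent:
-k * t = -0.071 * 53 = -3.763
Remaining concentration:
C = 23.2 * exp(-3.763)
= 23.2 * 0.02321399383
= 0.5385646568 g/L
Extracted = 23.2 - 0.5385646568 = 22.66143534 g/L
Extraction % = 22.66143534 / 23.2 * 100
= 97.6786%

97.6786%


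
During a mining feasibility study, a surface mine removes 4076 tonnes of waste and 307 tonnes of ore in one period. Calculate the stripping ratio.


Stripping ratio = waste tonnage / ore tonnage
= 4076 / 307
= 13.2769

13.2769


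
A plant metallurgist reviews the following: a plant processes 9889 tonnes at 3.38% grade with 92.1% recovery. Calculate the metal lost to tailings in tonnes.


26.4056 tonnes

Total metal in feed:
= 9889 * 3.38 / 100 = 334.2482 tonnes
Metal recovered:
= 334.2482 * 92.1 / 100 = 307.8425922 tonnes
Metal lost to tailings:
= 334.2482 - 307.8425922
= 26.4056 tonnes


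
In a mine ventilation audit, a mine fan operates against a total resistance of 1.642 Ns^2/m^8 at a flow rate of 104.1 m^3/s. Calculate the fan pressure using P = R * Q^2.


17794.042 Pa

Compute Q^2:
Q^2 = 104.1^2 = 10836.81
Compute pressure:
P = R * Q^2 = 1.642 * 10836.81
= 17794.042 Pa


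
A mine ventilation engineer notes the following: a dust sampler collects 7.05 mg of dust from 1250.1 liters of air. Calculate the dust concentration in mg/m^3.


Convert liters to m^3: 1 m^3 = 1000 L
Concentration = mass / volume * 1000
= 7.05 / 1250.1 * 1000
= 0.005639548836 * 1000
= 5.6395 mg/m^3

5.6395 mg/m^3


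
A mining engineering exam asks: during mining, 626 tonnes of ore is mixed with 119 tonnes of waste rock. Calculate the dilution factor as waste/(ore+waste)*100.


Total material = ore + waste
= 626 + 119 = 745 tonnes
Dilution = waste / total * 100
= 119 / 745 * 100
= 0.1597315436 * 100
= 15.9732%

15.9732%


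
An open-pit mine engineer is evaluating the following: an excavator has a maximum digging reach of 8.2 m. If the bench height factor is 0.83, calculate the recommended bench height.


Bench height = reach * factor
= 8.2 * 0.83
= 6.806 m

6.806 m


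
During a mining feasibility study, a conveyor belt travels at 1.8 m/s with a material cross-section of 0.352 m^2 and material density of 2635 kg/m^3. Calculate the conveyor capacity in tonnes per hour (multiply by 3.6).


6010.3296 t/h

Volumetric flow = speed * area
= 1.8 * 0.352 = 0.6336 m^3/s
Mass flow = volumetric * density
= 0.6336 * 2635 = 1669.536 kg/s
Convert to t/h: multiply by 3.6
Capacity = 1669.536 * 3.6
= 6010.3296 t/h


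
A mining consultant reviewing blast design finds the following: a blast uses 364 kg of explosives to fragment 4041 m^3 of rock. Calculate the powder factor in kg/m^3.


Powder factor = explosive mass / rock volume
= 364 / 4041
= 0.0901 kg/m^3

0.0901 kg/m^3


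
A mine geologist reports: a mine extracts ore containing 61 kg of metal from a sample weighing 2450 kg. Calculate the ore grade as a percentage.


2.4898%

Ore grade = (metal mass / ore mass) * 100
= (61 / 2450) * 100
= 0.02489795918 * 100
= 2.4898%


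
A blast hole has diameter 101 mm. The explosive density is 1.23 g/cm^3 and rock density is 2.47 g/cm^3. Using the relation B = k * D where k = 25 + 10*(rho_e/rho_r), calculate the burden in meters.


3.028 m

First, compute k:
rho_e / rho_r = 1.23 / 2.47 = 0.4979757085
k = 25 + 10 * 0.4979757085 = 29.97975709
Then, compute burden:
B = k * D / 1000 = 29.97975709 * 101 / 1000
= 3027.955466 / 1000
= 3.028 m


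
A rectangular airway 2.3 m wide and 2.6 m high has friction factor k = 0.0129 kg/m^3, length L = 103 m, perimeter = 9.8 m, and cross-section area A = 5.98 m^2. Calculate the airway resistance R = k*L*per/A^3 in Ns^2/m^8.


0.0609 Ns^2/m^8

Compute the numerator:
k * L * per = 0.0129 * 103 * 9.8
= 13.02126
Compute the denominator:
A^3 = 5.98^3 = 213.847192
Resistance:
R = 13.02126 / 213.847192
= 0.0609 Ns^2/m^8


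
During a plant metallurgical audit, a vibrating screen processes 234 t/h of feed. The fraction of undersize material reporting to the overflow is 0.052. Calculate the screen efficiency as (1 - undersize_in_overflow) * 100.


94.8%

Screen efficiency = (1 - fraction of undersize in overflow) * 100
= (1 - 0.052) * 100
= 0.948 * 100
= 94.8%


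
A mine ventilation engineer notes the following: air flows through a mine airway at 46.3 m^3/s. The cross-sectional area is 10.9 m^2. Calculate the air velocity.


Velocity = flow rate / cross-sectional area
= 46.3 / 10.9
= 4.2477 m/s

4.2477 m/s


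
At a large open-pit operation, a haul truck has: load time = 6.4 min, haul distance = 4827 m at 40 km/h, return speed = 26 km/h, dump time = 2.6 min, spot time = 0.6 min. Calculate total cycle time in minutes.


27.9797 min

Convert haul speed to m/min: 40 * 1000/60 = 666.6666667 m/min
Haul time = 4827 / 666.6666667 = 7.2405 min
Convert return speed to m/min: 26 * 1000/60 = 433.3333333 m/min
Return time = 4827 / 433.3333333 = 11.13923077 min
Total cycle time:
= 6.4 + 7.2405 + 2.6 + 11.13923077 + 0.6
= 27.9797 min


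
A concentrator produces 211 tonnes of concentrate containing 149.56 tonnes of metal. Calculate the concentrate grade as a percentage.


Grade = (metal in concentrate / concentrate mass) * 100
= (149.56 / 211) * 100
= 0.7088151659 * 100
= 70.8815%

70.8815%


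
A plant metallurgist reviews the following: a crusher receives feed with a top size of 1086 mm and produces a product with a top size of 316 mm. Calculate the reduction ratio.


3.4367

Reduction ratio = feed size / product size
= 1086 / 316
= 3.4367


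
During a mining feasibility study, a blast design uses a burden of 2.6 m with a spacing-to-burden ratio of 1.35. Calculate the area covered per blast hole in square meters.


9.126 m^2

First, find the spacing:
Spacing = burden * ratio = 2.6 * 1.35
= 3.51 m
Then, calculate the area:
Area = burden * spacing = 2.6 * 3.51
= 9.126 m^2


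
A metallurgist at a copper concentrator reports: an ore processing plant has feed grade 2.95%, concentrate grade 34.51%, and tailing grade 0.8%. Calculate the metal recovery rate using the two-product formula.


74.611%

Using the two-product formula:
R = 100 * c * (f - t) / (f * (c - t))
Numerator = 100 * 34.51 * (2.95 - 0.8)
= 100 * 34.51 * 2.15
= 7419.65
Denominator = 2.95 * (34.51 - 0.8)
= 2.95 * 33.71
= 99.4445
R = 7419.65 / 99.4445
= 74.611%


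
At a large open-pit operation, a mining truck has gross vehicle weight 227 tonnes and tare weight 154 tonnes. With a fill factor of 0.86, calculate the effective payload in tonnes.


Maximum payload = gross - tare
= 227 - 154 = 73 tonnes
Effective payload = max payload * fill factor
= 73 * 0.86
= 62.78 tonnes

62.78 tonnes


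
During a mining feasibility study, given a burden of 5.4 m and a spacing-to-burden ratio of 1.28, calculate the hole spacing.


6.912 m

Spacing = burden * ratio
= 5.4 * 1.28
= 6.912 m


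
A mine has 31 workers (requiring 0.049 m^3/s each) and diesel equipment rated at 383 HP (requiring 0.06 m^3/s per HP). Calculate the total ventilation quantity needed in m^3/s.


24.499 m^3/s

Airflow for workers:
Q_people = 31 * 0.049 = 1.519 m^3/s
Airflow for diesel equipment:
Q_diesel = 383 * 0.06 = 22.98 m^3/s
Total ventilation:
Q_total = 1.519 + 22.98
= 24.499 m^3/s


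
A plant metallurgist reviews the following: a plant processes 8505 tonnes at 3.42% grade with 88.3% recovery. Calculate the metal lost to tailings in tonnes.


Total metal in feed:
= 8505 * 3.42 / 100 = 290.871 tonnes
Metal recovered:
= 290.871 * 88.3 / 100 = 256.839093 tonnes
Metal lost to tailings:
= 290.871 - 256.839093
= 34.0319 tonnes

34.0319 tonnes


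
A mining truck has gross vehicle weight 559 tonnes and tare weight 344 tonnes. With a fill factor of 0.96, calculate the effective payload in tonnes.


206.4 tonnes

Maximum payload = gross - tare
= 559 - 344 = 215 tonnes
Effective payload = max payload * fill factor
= 215 * 0.96
= 206.4 tonnes


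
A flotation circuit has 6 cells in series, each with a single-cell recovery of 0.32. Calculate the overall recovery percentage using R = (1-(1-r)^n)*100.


Complement of single-cell recovery:
1 - r = 1 - 0.32 = 0.68
Raise to power n:
(1 - r)^6 = 0.68^6 = 0.09886748262
Overall recovery:
R = (1 - 0.09886748262) * 100
= 90.1133%

90.1133%


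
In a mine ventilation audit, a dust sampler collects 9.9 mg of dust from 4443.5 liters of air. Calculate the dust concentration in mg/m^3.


Convert liters to m^3: 1 m^3 = 1000 L
Concentration = mass / volume * 1000
= 9.9 / 4443.5 * 1000
= 0.002227973444 * 1000
= 2.228 mg/m^3

2.228 mg/m^3


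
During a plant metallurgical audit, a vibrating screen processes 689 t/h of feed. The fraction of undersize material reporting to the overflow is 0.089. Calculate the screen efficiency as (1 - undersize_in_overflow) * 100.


91.1%

Screen efficiency = (1 - fraction of undersize in overflow) * 100
= (1 - 0.089) * 100
= 0.911 * 100
= 91.1%


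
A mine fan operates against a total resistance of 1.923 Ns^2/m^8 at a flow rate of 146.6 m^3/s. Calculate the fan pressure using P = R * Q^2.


41328.2699 Pa

Compute Q^2:
Q^2 = 146.6^2 = 21491.56
Compute pressure:
P = R * Q^2 = 1.923 * 21491.56
= 41328.2699 Pa


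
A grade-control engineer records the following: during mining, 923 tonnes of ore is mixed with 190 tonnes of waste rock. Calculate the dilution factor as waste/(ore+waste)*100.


17.071%

Total material = ore + waste
= 923 + 190 = 1113 tonnes
Dilution = waste / total * 100
= 190 / 1113 * 100
= 0.1707097934 * 100
= 17.071%


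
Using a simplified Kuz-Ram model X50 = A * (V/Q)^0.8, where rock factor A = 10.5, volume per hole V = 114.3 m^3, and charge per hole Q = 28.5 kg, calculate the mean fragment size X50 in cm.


31.897 cm

Compute V/Q:
V/Q = 114.3 / 28.5 = 4.010526316
Raise to the power 0.8:
(V/Q)^0.8 = 4.010526316^0.8 = 3.03781342
Multiply by A:
X50 = 10.5 * 3.03781342
= 31.897 cm


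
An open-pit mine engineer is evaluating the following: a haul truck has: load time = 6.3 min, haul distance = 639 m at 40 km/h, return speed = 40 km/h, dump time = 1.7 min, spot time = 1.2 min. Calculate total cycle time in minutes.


11.117 min

Convert haul speed to m/min: 40 * 1000/60 = 666.6666667 m/min
Haul time = 639 / 666.6666667 = 0.9585 min
Convert return speed to m/min: 40 * 1000/60 = 666.6666667 m/min
Return time = 639 / 666.6666667 = 0.9585 min
Total cycle time:
= 6.3 + 0.9585 + 1.7 + 0.9585 + 1.2
= 11.117 min


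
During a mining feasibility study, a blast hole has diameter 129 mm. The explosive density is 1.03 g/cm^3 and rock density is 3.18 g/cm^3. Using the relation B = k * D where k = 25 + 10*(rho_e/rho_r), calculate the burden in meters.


3.6428 m

First, compute k:
rho_e / rho_r = 1.03 / 3.18 = 0.3238993711
k = 25 + 10 * 0.3238993711 = 28.23899371
Then, compute burden:
B = k * D / 1000 = 28.23899371 * 129 / 1000
= 3642.830189 / 1000
= 3.6428 m


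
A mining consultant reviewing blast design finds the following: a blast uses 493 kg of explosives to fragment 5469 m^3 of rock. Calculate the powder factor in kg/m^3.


Powder factor = explosive mass / rock volume
= 493 / 5469
= 0.0901 kg/m^3

0.0901 kg/m^3


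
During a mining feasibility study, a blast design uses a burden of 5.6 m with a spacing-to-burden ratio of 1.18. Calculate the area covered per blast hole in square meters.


37.0048 m^2

First, find the spacing:
Spacing = burden * ratio = 5.6 * 1.18
= 6.608 m
Then, calculate the area:
Area = burden * spacing = 5.6 * 6.608
= 37.0048 m^2


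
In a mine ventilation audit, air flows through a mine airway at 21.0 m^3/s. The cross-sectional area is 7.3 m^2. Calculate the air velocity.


2.8767 m/s

Velocity = flow rate / cross-sectional area
= 21.0 / 7.3
= 2.8767 m/s


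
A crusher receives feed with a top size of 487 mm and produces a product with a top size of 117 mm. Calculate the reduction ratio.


4.1624

Reduction ratio = feed size / product size
= 487 / 117
= 4.1624


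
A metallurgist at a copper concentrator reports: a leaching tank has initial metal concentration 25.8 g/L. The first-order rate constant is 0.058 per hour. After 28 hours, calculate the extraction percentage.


80.2891%

Compute the exponent:
-k * t = -0.058 * 28 = -1.624
Remaining concentration:
C = 25.8 * exp(-1.624)
= 25.8 * 0.1971086854
= 5.085404082 g/L
Extracted = 25.8 - 5.085404082 = 20.71459592 g/L
Extraction % = 20.71459592 / 25.8 * 100
= 80.2891%


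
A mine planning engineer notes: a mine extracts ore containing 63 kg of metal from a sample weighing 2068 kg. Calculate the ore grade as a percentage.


Ore grade = (metal mass / ore mass) * 100
= (63 / 2068) * 100
= 0.03046421663 * 100
= 3.0464%

3.0464%


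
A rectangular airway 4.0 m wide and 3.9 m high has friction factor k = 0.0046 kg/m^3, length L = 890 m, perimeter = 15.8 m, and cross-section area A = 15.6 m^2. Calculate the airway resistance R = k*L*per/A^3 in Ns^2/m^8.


Compute the numerator:
k * L * per = 0.0046 * 890 * 15.8
= 64.6852
Compute the denominator:
A^3 = 15.6^3 = 3796.416
Resistance:
R = 64.6852 / 3796.416
= 0.017 Ns^2/m^8

0.017 Ns^2/m^8


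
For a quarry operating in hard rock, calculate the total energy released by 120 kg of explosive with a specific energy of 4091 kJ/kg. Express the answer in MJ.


Energy = mass * specific_energy / 1000
= 120 * 4091 / 1000
= 490920 / 1000
= 490.92 MJ

490.92 MJ


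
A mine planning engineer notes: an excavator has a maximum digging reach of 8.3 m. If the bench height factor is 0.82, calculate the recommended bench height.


6.806 m

Bench height = reach * factor
= 8.3 * 0.82
= 6.806 m


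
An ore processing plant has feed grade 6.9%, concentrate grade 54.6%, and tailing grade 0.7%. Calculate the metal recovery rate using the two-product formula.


91.022%

Using the two-product formula:
R = 100 * c * (f - t) / (f * (c - t))
Numerator = 100 * 54.6 * (6.9 - 0.7)
= 100 * 54.6 * 6.2
= 33852.0
Denominator = 6.9 * (54.6 - 0.7)
= 6.9 * 53.9
= 371.91
R = 33852.0 / 371.91
= 91.022%


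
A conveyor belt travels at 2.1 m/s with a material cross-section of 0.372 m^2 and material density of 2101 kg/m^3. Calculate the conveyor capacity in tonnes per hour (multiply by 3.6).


5908.6843 t/h

Volumetric flow = speed * area
= 2.1 * 0.372 = 0.7812 m^3/s
Mass flow = volumetric * density
= 0.7812 * 2101 = 1641.3012 kg/s
Convert to t/h: multiply by 3.6
Capacity = 1641.3012 * 3.6
= 5908.6843 t/h


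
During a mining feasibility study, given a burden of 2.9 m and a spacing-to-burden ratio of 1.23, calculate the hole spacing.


3.567 m

Spacing = burden * ratio
= 2.9 * 1.23
= 3.567 m


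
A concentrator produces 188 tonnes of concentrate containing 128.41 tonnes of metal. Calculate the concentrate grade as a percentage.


68.3032%

Grade = (metal in concentrate / concentrate mass) * 100
= (128.41 / 188) * 100
= 0.6830319149 * 100
= 68.3032%


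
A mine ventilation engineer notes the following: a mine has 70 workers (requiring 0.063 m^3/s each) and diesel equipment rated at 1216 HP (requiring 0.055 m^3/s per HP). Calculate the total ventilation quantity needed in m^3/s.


71.29 m^3/s

Airflow for workers:
Q_people = 70 * 0.063 = 4.41 m^3/s
Airflow for diesel equipment:
Q_diesel = 1216 * 0.055 = 66.88 m^3/s
Total ventilation:
Q_total = 4.41 + 66.88
= 71.29 m^3/s


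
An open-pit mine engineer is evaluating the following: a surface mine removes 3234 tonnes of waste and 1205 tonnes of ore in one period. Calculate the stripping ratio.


2.6838

Stripping ratio = waste tonnage / ore tonnage
= 3234 / 1205
= 2.6838


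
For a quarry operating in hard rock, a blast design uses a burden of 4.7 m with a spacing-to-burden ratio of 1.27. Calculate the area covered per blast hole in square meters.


28.0543 m^2

First, find the spacing:
Spacing = burden * ratio = 4.7 * 1.27
= 5.969 m
Then, calculate the area:
Area = burden * spacing = 4.7 * 5.969
= 28.0543 m^2


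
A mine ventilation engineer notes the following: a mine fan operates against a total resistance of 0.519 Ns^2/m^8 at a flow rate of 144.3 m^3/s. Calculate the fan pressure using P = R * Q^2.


10806.8723 Pa

Compute Q^2:
Q^2 = 144.3^2 = 20822.49
Compute pressure:
P = R * Q^2 = 0.519 * 20822.49
= 10806.8723 Pa


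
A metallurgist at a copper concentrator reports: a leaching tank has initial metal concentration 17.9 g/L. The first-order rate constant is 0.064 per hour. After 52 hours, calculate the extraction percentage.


96.4135%

Compute the exponent:
-k * t = -0.064 * 52 = -3.328
Remaining concentration:
C = 17.9 * exp(-3.328)
= 17.9 * 0.03586476291
= 0.6419792561 g/L
Extracted = 17.9 - 0.6419792561 = 17.25802074 g/L
Extraction % = 17.25802074 / 17.9 * 100
= 96.4135%


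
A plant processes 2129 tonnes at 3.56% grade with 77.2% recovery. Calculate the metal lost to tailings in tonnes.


Total metal in feed:
= 2129 * 3.56 / 100 = 75.7924 tonnes
Metal recovered:
= 75.7924 * 77.2 / 100 = 58.5117328 tonnes
Metal lost to tailings:
= 75.7924 - 58.5117328
= 17.2807 tonnes

17.2807 tonnes


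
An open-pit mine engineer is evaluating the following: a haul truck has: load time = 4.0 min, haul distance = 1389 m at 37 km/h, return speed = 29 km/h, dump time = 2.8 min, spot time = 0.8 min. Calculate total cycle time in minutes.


12.7262 min

Convert haul speed to m/min: 37 * 1000/60 = 616.6666667 m/min
Haul time = 1389 / 616.6666667 = 2.252432432 min
Convert return speed to m/min: 29 * 1000/60 = 483.3333333 m/min
Return time = 1389 / 483.3333333 = 2.873793103 min
Total cycle time:
= 4.0 + 2.252432432 + 2.8 + 2.873793103 + 0.8
= 12.7262 min


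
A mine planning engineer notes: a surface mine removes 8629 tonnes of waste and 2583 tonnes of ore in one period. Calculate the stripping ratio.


Stripping ratio = waste tonnage / ore tonnage
= 8629 / 2583
= 3.3407

3.3407


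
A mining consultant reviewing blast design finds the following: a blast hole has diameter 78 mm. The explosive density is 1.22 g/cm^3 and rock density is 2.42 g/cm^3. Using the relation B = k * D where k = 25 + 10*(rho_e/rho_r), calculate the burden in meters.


2.3432 m

First, compute k:
rho_e / rho_r = 1.22 / 2.42 = 0.5041322314
k = 25 + 10 * 0.5041322314 = 30.04132231
Then, compute burden:
B = k * D / 1000 = 30.04132231 * 78 / 1000
= 2343.22314 / 1000
= 2.3432 m


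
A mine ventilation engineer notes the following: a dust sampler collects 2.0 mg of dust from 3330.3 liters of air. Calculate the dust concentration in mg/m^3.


Convert liters to m^3: 1 m^3 = 1000 L
Concentration = mass / volume * 1000
= 2.0 / 3330.3 * 1000
= 0.0006005464973 * 1000
= 0.6005 mg/m^3

0.6005 mg/m^3


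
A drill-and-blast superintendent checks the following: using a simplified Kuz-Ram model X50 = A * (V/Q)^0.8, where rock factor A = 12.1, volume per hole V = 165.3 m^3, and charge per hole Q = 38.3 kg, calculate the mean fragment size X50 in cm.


Compute V/Q:
V/Q = 165.3 / 38.3 = 4.315926893
Raise to the power 0.8:
(V/Q)^0.8 = 4.315926893^0.8 = 3.221508367
Multiply by A:
X50 = 12.1 * 3.221508367
= 38.9803 cm

38.9803 cm


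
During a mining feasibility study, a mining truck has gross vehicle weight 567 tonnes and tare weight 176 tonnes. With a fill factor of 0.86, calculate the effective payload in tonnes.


Maximum payload = gross - tare
= 567 - 176 = 391 tonnes
Effective payload = max payload * fill factor
= 391 * 0.86
= 336.26 tonnes

336.26 tonnes


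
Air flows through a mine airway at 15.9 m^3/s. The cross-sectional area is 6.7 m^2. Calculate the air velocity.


2.3731 m/s

Velocity = flow rate / cross-sectional area
= 15.9 / 6.7
= 2.3731 m/s


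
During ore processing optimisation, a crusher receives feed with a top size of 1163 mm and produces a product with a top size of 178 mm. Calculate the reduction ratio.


6.5337

Reduction ratio = feed size / product size
= 1163 / 178
= 6.5337


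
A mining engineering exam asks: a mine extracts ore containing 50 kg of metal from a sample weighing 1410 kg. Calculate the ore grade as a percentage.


Ore grade = (metal mass / ore mass) * 100
= (50 / 1410) * 100
= 0.03546099291 * 100
= 3.5461%

3.5461%
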